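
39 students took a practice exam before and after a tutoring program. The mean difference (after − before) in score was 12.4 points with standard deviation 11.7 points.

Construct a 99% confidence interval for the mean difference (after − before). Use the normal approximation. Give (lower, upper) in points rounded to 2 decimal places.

Paired design: SE = s_d/√n = 11.7/√39 = 1.8735.
z* = 2.576; margin of error = 2.576 × 1.8735 = 4.8261.
12.4 ± 4.8261 → (7.57, 17.23).

(7.57, 17.23)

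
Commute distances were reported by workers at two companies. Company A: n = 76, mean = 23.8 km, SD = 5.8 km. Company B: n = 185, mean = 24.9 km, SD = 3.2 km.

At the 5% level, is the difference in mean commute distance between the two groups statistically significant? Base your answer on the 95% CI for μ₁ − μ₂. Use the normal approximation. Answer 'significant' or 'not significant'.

not significant

Per-group SEs: s₁/√n₁ = 5.8/√76 = 0.6653, s₂/√n₂ = 3.2/√185 = 0.2353.
Unpooled SE of the difference: √(0.44262409 + 0.05536609) = 0.7057.
Margin of error = z* · SE = 1.960 × 0.7057 = 1.3832.
x̄₁ − x̄₂ = 23.8 − 24.9 = -1.1000.
CI: -1.1000 ± 1.3832 = (-2.4832, 0.2832).
The interval (-2.4832, 0.2832) contains 0, so the difference is not significant.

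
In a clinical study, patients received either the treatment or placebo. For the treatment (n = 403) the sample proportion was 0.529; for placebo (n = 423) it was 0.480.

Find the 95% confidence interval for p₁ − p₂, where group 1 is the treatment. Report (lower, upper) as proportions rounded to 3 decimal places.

The two standard errors are √(0.5290×0.4710/403) = 0.02486 and √(0.4800×0.5200/423) = 0.02429.
Because the samples are independent, SE_diff = √(0.02486² + 0.02429²) = 0.03476.
Using z* = 1.960 for 95%, ME = 1.960 × 0.03476 = 0.06813.
p̂₁ − p̂₂ = 0.0490; interval 0.0490 ± 0.06813 gives (-0.019, 0.117).

(-0.019, 0.117)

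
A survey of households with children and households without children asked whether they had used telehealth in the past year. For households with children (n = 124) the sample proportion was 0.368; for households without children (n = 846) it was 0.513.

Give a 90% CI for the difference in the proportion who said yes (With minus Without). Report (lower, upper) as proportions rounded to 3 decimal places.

(-0.222, -0.068)

Each SE is √(p̂(1−p̂)/n): √(0.3680·0.6320/124) = 0.04331 and √(0.5130·0.4870/846) = 0.01718.
SE(p̂₁ − p̂₂) = √(SE₁² + SE₂²) = √(0.0018757561 + 0.0002951524) = 0.04659, since the two samples are independent.
At 90% confidence z* = 1.645; margin = 1.645 × 0.04659 = 0.07664.
The difference is 0.3680 − 0.5130 = -0.1450, so the interval is -0.1450 ± 0.07664 = (-0.222, -0.068).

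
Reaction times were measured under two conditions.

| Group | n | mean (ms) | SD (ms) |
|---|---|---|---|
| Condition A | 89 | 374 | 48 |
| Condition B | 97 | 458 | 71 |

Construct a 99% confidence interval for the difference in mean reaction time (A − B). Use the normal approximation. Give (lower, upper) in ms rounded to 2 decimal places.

(-106.73, -61.27)

SE₁ = s₁/√n₁ = 48/√89 = 5.0880; SE₂ = 71/√97 = 7.2090.
Independent samples, unequal variances: SE_diff = √(SE₁² + SE₂²) = √(25.887744 + 51.969681) = 8.8237.
z* = 2.576, so margin of error = 2.576 × 8.8237 = 22.7299.
Difference in means = 374 − 458 = -84.0000.
-84.0000 ± 22.7299 → (-106.73, -61.27).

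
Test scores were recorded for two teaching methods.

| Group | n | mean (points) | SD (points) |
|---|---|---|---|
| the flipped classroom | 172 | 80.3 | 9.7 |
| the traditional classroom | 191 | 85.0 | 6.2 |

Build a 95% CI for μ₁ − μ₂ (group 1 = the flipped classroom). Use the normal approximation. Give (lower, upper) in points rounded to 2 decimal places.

(-6.40, -3.00)

Per-group SEs: s₁/√n₁ = 9.7/√172 = 0.7396, s₂/√n₂ = 6.2/√191 = 0.4486.
Unpooled SE of the difference: √(0.54700816 + 0.20124196) = 0.8650.
Margin of error = z* · SE = 1.960 × 0.8650 = 1.6954.
x̄₁ − x̄₂ = 80.3 − 85.0 = -4.7000.
CI: -4.7000 ± 1.6954 = (-6.40, -3.00).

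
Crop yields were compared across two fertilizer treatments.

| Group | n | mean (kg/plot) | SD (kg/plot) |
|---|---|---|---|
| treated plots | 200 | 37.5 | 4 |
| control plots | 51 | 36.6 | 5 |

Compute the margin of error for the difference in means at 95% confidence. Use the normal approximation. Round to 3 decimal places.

1.480

Standard errors of each mean: 4/√200 = 0.2828 and 5/√51 = 0.7001.
SE(x̄₁ − x̄₂) = √(0.2828² + 0.7001²) = 0.7551 for independent samples with unequal variances.
With z* = 1.960, the margin is 1.960 × 0.7551 = 1.4800.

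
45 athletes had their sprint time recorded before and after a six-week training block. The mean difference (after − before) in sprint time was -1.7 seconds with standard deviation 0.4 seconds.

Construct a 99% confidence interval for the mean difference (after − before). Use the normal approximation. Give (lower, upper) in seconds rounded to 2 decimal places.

(-1.85, -1.55)

This is a matched-pairs design, so SE = s_d/√n = 0.4/√45 = 0.0596.
Margin = 2.576 × 0.0596 = 0.1535; the interval is -1.7 ± 0.1535 = (-1.85, -1.55).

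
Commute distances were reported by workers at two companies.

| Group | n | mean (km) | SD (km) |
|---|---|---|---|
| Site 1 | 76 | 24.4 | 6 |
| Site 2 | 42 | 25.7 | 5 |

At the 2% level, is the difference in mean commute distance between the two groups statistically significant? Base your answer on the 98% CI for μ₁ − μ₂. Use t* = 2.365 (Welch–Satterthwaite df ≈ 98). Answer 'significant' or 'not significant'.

not significant

Per-group SEs: s₁/√n₁ = 6/√76 = 0.6882, s₂/√n₂ = 5/√42 = 0.7715.
Unpooled SE of the difference: √(0.47361924 + 0.59521225) = 1.0338.
Margin of error = t* · SE = 2.365 × 1.0338 = 2.4449.
x̄₁ − x̄₂ = 24.4 − 25.7 = -1.3000.
CI: -1.3000 ± 2.4449 = (-3.7449, 1.1449).
The interval (-3.7449, 1.1449) contains 0, so the difference is not significant.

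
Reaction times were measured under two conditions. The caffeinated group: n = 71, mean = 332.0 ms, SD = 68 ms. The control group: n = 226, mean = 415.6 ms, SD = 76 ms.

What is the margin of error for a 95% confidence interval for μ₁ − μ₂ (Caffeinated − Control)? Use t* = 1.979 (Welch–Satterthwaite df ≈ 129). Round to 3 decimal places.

Standard errors of each mean: 68/√71 = 8.0701 and 76/√226 = 5.0554.
SE(x̄₁ − x̄₂) = √(8.0701² + 5.0554²) = 9.5228 for independent samples with unequal variances.
With t* = 1.979, the margin is 1.979 × 9.5228 = 18.8456.

18.846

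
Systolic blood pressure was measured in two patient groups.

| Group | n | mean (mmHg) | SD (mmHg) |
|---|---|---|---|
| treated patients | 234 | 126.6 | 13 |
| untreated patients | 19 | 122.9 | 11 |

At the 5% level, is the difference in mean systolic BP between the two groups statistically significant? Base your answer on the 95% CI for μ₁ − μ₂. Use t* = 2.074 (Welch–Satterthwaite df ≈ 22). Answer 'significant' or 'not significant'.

Per-group SEs: s₁/√n₁ = 13/√234 = 0.8498, s₂/√n₂ = 11/√19 = 2.5236.
Unpooled SE of the difference: √(0.72216004 + 6.36855696) = 2.6628.
Margin of error = t* · SE = 2.074 × 2.6628 = 5.5226.
x̄₁ − x̄₂ = 126.6 − 122.9 = 3.7000.
CI: 3.7000 ± 5.5226 = (-1.8226, 9.2226).
The interval (-1.8226, 9.2226) contains 0, so the difference is not significant.

not significant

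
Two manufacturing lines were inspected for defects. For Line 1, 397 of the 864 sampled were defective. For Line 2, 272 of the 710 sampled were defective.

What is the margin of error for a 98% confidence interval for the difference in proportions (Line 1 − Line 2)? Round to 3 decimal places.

0.058

p̂₁ = 397/864 = 0.4595 and p̂₂ = 272/710 = 0.3831.
SE₁ = √(p̂₁(1−p̂₁)/n₁) = √(0.4595·0.5405/864) = 0.01695; SE₂ = √(0.3831·0.6169/710) = 0.01824.
Independent samples: SE of the difference = √(SE₁² + SE₂²) = √(0.0002873025 + 0.0003326976) = 0.02490.
z* for 98% confidence is 2.326, so the margin of error is 2.326 × 0.02490 = 0.05792.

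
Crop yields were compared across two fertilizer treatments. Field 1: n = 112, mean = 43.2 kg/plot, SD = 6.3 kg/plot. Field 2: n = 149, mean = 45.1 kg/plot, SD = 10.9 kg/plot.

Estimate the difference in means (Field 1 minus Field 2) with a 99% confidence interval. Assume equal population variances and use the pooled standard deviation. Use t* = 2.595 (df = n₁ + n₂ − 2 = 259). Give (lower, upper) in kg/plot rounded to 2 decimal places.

s_p = √[((n₁−1)s₁² + (n₂−1)s₂²)/(n₁+n₂−2)] = √[(111·6.3² + 148·10.9²)/259] = 9.2142.
SE = 9.2142·√(1/112 + 1/149) = 1.1523.
With t* = 2.595, margin = 2.595 × 1.1523 = 2.9902.
x̄₁ − x̄₂ = 43.2 − 45.1 = -1.9000; interval -1.9000 ± 2.9902 = (-4.89, 1.09).

(-4.89, 1.09)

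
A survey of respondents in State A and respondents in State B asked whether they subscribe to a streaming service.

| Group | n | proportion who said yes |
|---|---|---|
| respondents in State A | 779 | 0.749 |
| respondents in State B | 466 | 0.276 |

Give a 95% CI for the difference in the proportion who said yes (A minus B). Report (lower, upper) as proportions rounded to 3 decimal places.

The two standard errors are √(0.7490×0.2510/779) = 0.01553 and √(0.2760×0.7240/466) = 0.02071.
Because the samples are independent, SE_diff = √(0.01553² + 0.02071²) = 0.02589.
Using z* = 1.960 for 95%, ME = 1.960 × 0.02589 = 0.05074.
p̂₁ − p̂₂ = 0.4730; interval 0.4730 ± 0.05074 gives (0.422, 0.524).

(0.422, 0.524)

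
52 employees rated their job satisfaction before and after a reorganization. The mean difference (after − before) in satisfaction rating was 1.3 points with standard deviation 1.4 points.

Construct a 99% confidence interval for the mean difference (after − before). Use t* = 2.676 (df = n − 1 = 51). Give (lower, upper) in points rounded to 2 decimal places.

(0.78, 1.82)

Paired design: SE = s_d/√n = 1.4/√52 = 0.1941.
t* = 2.676; margin of error = 2.676 × 0.1941 = 0.5194.
1.3 ± 0.5194 → (0.78, 1.82).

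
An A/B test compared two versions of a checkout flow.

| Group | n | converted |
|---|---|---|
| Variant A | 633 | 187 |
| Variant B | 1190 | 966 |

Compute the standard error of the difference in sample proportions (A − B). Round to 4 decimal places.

First, p̂₁ = 187/633 = 0.2954; p̂₂ = 966/1190 = 0.8118.
The two standard errors are √(0.2954×0.7046/633) = 0.01813 and √(0.8118×0.1882/1190) = 0.01133.
Because the samples are independent, SE_diff = √(0.01813² + 0.01133²) = 0.02138.

0.0214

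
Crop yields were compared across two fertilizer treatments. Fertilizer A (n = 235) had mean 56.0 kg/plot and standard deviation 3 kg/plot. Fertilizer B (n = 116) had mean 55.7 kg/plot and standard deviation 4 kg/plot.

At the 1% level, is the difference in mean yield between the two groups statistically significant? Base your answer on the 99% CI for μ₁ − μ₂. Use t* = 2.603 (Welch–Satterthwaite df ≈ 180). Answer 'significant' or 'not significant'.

Standard errors of each mean: 3/√235 = 0.1957 and 4/√116 = 0.3714.
SE(x̄₁ − x̄₂) = √(0.1957² + 0.3714²) = 0.4198 for independent samples with unequal variances.
With t* = 2.603, the margin is 2.603 × 0.4198 = 1.0927.
x̄₁ − x̄₂ = 56.0 − 55.7 = 0.3000; the interval is 0.3000 ± 1.0927 = (-0.7927, 1.3927).
The interval (-0.7927, 1.3927) contains 0, so the difference is not significant.

not significant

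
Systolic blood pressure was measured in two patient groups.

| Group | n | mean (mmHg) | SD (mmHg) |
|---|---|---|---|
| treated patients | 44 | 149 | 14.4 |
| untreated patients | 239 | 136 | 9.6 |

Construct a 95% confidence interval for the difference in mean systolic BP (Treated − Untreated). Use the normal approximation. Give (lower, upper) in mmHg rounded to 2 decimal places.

Per-group SEs: s₁/√n₁ = 14.4/√44 = 2.1709, s₂/√n₂ = 9.6/√239 = 0.6210.
Unpooled SE of the difference: √(4.71280681 + 0.385641) = 2.2580.
Margin of error = z* · SE = 1.960 × 2.2580 = 4.4257.
x̄₁ − x̄₂ = 149 − 136 = 13.0000.
CI: 13.0000 ± 4.4257 = (8.57, 17.43).

(8.57, 17.43)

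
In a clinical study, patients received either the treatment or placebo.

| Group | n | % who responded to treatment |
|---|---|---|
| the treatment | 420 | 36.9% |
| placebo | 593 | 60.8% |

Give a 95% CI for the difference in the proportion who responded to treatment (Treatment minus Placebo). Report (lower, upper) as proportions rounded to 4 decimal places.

(-0.2996, -0.1784)

The two standard errors are √(0.3690×0.6310/420) = 0.02355 and √(0.6080×0.3920/593) = 0.02005.
Because the samples are independent, SE_diff = √(0.02355² + 0.02005²) = 0.03093.
Using z* = 1.960 for 95%, ME = 1.960 × 0.03093 = 0.06062.
p̂₁ − p̂₂ = -0.2390; interval -0.2390 ± 0.06062 gives (-0.2996, -0.1784).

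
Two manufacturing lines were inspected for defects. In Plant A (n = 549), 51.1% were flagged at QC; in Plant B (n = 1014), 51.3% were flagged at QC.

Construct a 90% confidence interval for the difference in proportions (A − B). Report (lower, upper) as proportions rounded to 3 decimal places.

(-0.046, 0.042)

Each SE is √(p̂(1−p̂)/n): √(0.5110·0.4890/549) = 0.02133 and √(0.5130·0.4870/1014) = 0.01570.
SE(p̂₁ − p̂₂) = √(SE₁² + SE₂²) = √(0.0004549689 + 0.00024649) = 0.02649, since the two samples are independent.
At 90% confidence z* = 1.645; margin = 1.645 × 0.02649 = 0.04358.
The difference is 0.5110 − 0.5130 = -0.0020, so the interval is -0.0020 ± 0.04358 = (-0.046, 0.042).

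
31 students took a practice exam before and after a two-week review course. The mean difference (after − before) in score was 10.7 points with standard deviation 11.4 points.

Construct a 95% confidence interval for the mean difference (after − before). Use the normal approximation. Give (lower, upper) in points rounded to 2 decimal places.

(6.69, 14.71)

This is a matched-pairs design, so SE = s_d/√n = 11.4/√31 = 2.0475.
Margin = 1.960 × 2.0475 = 4.0131; the interval is 10.7 ± 4.0131 = (6.69, 14.71).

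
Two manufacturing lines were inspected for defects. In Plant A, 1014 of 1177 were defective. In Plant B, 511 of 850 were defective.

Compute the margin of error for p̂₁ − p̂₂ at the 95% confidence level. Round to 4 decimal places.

p̂₁ = 1014/1177 = 0.8615 and p̂₂ = 511/850 = 0.6012.
SE₁ = √(p̂₁(1−p̂₁)/n₁) = √(0.8615·0.1385/1177) = 0.01007; SE₂ = √(0.6012·0.3988/850) = 0.01679.
Independent samples: SE of the difference = √(SE₁² + SE₂²) = √(0.0001014049 + 0.0002819041) = 0.01958.
z* for 95% confidence is 1.960, so the margin of error is 1.960 × 0.01958 = 0.03838.

0.0384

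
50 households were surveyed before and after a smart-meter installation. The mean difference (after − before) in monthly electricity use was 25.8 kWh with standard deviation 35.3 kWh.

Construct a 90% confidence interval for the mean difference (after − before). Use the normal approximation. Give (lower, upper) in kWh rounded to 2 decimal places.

(17.59, 34.01)

This is a matched-pairs design, so SE = s_d/√n = 35.3/√50 = 4.9922.
Margin = 1.645 × 4.9922 = 8.2122; the interval is 25.8 ± 8.2122 = (17.59, 34.01).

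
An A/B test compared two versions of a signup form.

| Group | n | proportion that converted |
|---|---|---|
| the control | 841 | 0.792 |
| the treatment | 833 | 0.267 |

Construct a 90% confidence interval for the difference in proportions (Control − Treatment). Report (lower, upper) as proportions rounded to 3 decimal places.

(0.491, 0.559)

The two standard errors are √(0.7920×0.2080/841) = 0.01400 and √(0.2670×0.7330/833) = 0.01533.
Because the samples are independent, SE_diff = √(0.01400² + 0.01533²) = 0.02076.
Using z* = 1.645 for 90%, ME = 1.645 × 0.02076 = 0.03415.
p̂₁ − p̂₂ = 0.5250; interval 0.5250 ± 0.03415 gives (0.491, 0.559).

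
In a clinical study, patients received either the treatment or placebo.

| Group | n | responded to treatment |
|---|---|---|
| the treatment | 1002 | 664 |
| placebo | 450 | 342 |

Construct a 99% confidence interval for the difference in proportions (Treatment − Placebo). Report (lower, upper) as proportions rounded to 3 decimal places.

Sample proportions: 664/1002 = 0.6627, 342/450 = 0.7600.
Each SE is √(p̂(1−p̂)/n): √(0.6627·0.3373/1002) = 0.01494 and √(0.7600·0.2400/450) = 0.02013.
SE(p̂₁ − p̂₂) = √(SE₁² + SE₂²) = √(0.0002232036 + 0.0004052169) = 0.02507, since the two samples are independent.
At 99% confidence z* = 2.576; margin = 2.576 × 0.02507 = 0.06458.
The difference is 0.6627 − 0.7600 = -0.0973, so the interval is -0.0973 ± 0.06458 = (-0.162, -0.033).

(-0.162, -0.033)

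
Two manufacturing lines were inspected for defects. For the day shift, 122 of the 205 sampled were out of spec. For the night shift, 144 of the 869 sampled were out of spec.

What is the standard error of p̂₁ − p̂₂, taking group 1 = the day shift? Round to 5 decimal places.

First, p̂₁ = 122/205 = 0.5951; p̂₂ = 144/869 = 0.1657.
The two standard errors are √(0.5951×0.4049/205) = 0.03428 and √(0.1657×0.8343/869) = 0.01261.
Because the samples are independent, SE_diff = √(0.03428² + 0.01261²) = 0.03653.

0.03653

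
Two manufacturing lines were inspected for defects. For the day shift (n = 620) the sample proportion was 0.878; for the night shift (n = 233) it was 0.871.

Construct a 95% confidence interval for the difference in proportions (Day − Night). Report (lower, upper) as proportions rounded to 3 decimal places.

SE₁ = √(p̂₁(1−p̂₁)/n₁) = √(0.8780·0.1220/620) = 0.01314; SE₂ = √(0.8710·0.1290/233) = 0.02196.
Independent samples: SE of the difference = √(SE₁² + SE₂²) = √(0.0001726596 + 0.0004822416) = 0.02559.
z* for 95% confidence is 1.960, so the margin of error is 1.960 × 0.02559 = 0.05016.
Point estimate p̂₁ − p̂₂ = 0.8780 − 0.8710 = 0.0070.
0.0070 ± 0.05016 → (-0.043, 0.057).

(-0.043, 0.057)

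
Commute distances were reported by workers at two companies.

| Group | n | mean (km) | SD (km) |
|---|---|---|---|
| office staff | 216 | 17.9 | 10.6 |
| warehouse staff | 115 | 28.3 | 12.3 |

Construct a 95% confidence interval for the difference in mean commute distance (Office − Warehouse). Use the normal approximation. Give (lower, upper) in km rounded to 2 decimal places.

(-13.06, -7.74)

Per-group SEs: s₁/√n₁ = 10.6/√216 = 0.7212, s₂/√n₂ = 12.3/√115 = 1.1470.
Unpooled SE of the difference: √(0.52012944 + 1.315609) = 1.3549.
Margin of error = z* · SE = 1.960 × 1.3549 = 2.6556.
x̄₁ − x̄₂ = 17.9 − 28.3 = -10.4000.
CI: -10.4000 ± 2.6556 = (-13.06, -7.74).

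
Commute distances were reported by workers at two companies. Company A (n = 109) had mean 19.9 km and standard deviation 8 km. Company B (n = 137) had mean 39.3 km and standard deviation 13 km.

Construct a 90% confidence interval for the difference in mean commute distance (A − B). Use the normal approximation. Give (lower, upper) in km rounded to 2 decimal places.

(-21.62, -17.18)

SE₁ = s₁/√n₁ = 8/√109 = 0.7663; SE₂ = 13/√137 = 1.1107.
Independent samples, unequal variances: SE_diff = √(SE₁² + SE₂²) = √(0.58721569 + 1.23365449) = 1.3494.
z* = 1.645, so margin of error = 1.645 × 1.3494 = 2.2198.
Difference in means = 19.9 − 39.3 = -19.4000.
-19.4000 ± 2.2198 → (-21.62, -17.18).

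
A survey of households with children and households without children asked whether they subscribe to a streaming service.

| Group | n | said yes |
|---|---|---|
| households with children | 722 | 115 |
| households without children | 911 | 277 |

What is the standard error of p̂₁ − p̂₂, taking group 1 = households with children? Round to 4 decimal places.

p̂₁ = 115/722 = 0.1593 and p̂₂ = 277/911 = 0.3041.
SE₁ = √(p̂₁(1−p̂₁)/n₁) = √(0.1593·0.8407/722) = 0.01362; SE₂ = √(0.3041·0.6959/911) = 0.01524.
Independent samples: SE of the difference = √(SE₁² + SE₂²) = √(0.0001855044 + 0.0002322576) = 0.02044.

0.0204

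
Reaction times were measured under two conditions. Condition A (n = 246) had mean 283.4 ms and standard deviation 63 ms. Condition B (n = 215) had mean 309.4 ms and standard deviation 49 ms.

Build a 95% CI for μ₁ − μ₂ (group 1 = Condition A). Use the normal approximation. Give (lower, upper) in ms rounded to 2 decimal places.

SE₁ = s₁/√n₁ = 63/√246 = 4.0167; SE₂ = 49/√215 = 3.3418.
Independent samples, unequal variances: SE_diff = √(SE₁² + SE₂²) = √(16.13387889 + 11.16762724) = 5.2251.
z* = 1.960, so margin of error = 1.960 × 5.2251 = 10.2412.
Difference in means = 283.4 − 309.4 = -26.0000.
-26.0000 ± 10.2412 → (-36.24, -15.76).

(-36.24, -15.76)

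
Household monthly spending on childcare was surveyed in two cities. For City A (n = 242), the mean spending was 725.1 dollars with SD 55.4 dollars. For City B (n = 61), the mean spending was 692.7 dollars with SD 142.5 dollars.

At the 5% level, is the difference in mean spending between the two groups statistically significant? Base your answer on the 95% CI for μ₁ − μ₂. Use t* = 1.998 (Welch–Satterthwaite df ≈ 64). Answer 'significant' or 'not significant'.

not significant

SE₁ = s₁/√n₁ = 55.4/√242 = 3.5612; SE₂ = 142.5/√61 = 18.2453.
Independent samples, unequal variances: SE_diff = √(SE₁² + SE₂²) = √(12.68214544 + 332.89097209) = 18.5896.
t* = 1.998, so margin of error = 1.998 × 18.5896 = 37.1420.
Difference in means = 725.1 − 692.7 = 32.4000.
32.4000 ± 37.1420 → (-4.7420, 69.5420).
The interval (-4.7420, 69.5420) contains 0, so the difference is not significant.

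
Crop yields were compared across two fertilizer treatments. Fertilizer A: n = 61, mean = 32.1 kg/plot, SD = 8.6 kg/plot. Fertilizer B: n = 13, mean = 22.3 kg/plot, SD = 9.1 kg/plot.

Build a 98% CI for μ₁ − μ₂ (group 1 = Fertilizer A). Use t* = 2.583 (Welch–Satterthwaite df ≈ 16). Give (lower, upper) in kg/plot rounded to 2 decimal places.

SE₁ = s₁/√n₁ = 8.6/√61 = 1.1011; SE₂ = 9.1/√13 = 2.5239.
Independent samples, unequal variances: SE_diff = √(SE₁² + SE₂²) = √(1.21242121 + 6.37007121) = 2.7536.
t* = 2.583, so margin of error = 2.583 × 2.7536 = 7.1125.
Difference in means = 32.1 − 22.3 = 9.8000.
9.8000 ± 7.1125 → (2.69, 16.91).

(2.69, 16.91)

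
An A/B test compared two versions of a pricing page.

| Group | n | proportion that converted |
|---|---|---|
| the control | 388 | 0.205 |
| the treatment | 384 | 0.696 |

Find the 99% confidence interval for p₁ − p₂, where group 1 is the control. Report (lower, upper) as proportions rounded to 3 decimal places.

(-0.571, -0.411)

The two standard errors are √(0.2050×0.7950/388) = 0.02049 and √(0.6960×0.3040/384) = 0.02347.
Because the samples are independent, SE_diff = √(0.02049² + 0.02347²) = 0.03116.
Using z* = 2.576 for 99%, ME = 2.576 × 0.03116 = 0.08027.
p̂₁ − p̂₂ = -0.4910; interval -0.4910 ± 0.08027 gives (-0.571, -0.411).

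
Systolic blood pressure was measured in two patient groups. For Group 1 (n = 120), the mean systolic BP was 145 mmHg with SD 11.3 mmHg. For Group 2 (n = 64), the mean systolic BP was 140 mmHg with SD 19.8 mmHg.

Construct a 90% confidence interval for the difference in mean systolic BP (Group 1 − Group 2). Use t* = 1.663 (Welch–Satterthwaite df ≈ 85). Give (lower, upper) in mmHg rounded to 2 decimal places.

(0.54, 9.46)

SE₁ = s₁/√n₁ = 11.3/√120 = 1.0315; SE₂ = 19.8/√64 = 2.4750.
Independent samples, unequal variances: SE_diff = √(SE₁² + SE₂²) = √(1.06399225 + 6.125625) = 2.6813.
t* = 1.663, so margin of error = 1.663 × 2.6813 = 4.4590.
Difference in means = 145 − 140 = 5.0000.
5.0000 ± 4.4590 → (0.54, 9.46).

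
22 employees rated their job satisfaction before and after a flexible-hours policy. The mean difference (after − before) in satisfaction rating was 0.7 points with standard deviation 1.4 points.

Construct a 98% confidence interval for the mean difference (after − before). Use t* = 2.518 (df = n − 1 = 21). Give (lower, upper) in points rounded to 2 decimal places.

This is a matched-pairs design, so SE = s_d/√n = 1.4/√22 = 0.2985.
Margin = 2.518 × 0.2985 = 0.7516; the interval is 0.7 ± 0.7516 = (-0.05, 1.45).

(-0.05, 1.45)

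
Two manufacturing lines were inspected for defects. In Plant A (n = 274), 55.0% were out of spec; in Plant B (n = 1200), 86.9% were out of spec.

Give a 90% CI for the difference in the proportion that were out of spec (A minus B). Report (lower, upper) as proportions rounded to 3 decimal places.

SE₁ = √(p̂₁(1−p̂₁)/n₁) = √(0.5500·0.4500/274) = 0.03005; SE₂ = √(0.8690·0.1310/1200) = 0.00974.
Independent samples: SE of the difference = √(SE₁² + SE₂²) = √(0.0009030025 + 0.0000948676) = 0.03159.
z* for 90% confidence is 1.645, so the margin of error is 1.645 × 0.03159 = 0.05197.
Point estimate p̂₁ − p̂₂ = 0.5500 − 0.8690 = -0.3190.
-0.3190 ± 0.05197 → (-0.371, -0.267).

(-0.371, -0.267)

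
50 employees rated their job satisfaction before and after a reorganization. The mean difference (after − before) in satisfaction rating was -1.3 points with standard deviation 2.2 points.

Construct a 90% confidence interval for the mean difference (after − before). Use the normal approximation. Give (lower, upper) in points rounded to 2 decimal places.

(-1.81, -0.79)

This is a matched-pairs design, so SE = s_d/√n = 2.2/√50 = 0.3111.
Margin = 1.645 × 0.3111 = 0.5118; the interval is -1.3 ± 0.5118 = (-1.81, -0.79).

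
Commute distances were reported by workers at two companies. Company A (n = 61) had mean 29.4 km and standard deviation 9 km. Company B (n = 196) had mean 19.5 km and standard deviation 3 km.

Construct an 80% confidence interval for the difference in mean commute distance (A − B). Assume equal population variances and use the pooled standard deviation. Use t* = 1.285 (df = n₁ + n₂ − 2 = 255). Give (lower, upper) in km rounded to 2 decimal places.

Pooled variance s_p² = [60·9² + 195·3²] / (61+196−2) = 25.9412, so s_p = 5.0933.
SE_diff = s_p·√(1/n₁ + 1/n₂) = 5.0933·√(1/61 + 1/196) = 0.7467.
t* = 1.285; margin = 1.285 × 0.7467 = 0.9595.
Difference = 29.4 − 19.5 = 9.9000.
9.9000 ± 0.9595 → (8.94, 10.86).

(8.94, 10.86)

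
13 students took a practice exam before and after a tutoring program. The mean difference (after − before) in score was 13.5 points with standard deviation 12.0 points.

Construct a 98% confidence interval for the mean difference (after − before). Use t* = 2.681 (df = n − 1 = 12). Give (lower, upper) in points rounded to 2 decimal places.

This is a matched-pairs design, so SE = s_d/√n = 12.0/√13 = 3.3282.
Margin = 2.681 × 3.3282 = 8.9229; the interval is 13.5 ± 8.9229 = (4.58, 22.42).

(4.58, 22.42)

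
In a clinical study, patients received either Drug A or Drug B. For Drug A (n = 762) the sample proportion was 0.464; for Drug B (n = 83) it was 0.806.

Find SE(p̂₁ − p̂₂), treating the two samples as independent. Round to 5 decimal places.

0.04701

SE₁ = √(p̂₁(1−p̂₁)/n₁) = √(0.4640·0.5360/762) = 0.01807; SE₂ = √(0.8060·0.1940/83) = 0.04340.
Independent samples: SE of the difference = √(SE₁² + SE₂²) = √(0.0003265249 + 0.00188356) = 0.04701.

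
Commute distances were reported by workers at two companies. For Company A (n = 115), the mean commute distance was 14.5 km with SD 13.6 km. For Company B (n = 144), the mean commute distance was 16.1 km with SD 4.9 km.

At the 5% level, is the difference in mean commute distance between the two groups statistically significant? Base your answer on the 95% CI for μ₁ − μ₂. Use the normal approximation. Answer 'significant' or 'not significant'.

not significant

Standard errors of each mean: 13.6/√115 = 1.2682 and 4.9/√144 = 0.4083.
SE(x̄₁ − x̄₂) = √(1.2682² + 0.4083²) = 1.3323 for independent samples with unequal variances.
With z* = 1.960, the margin is 1.960 × 1.3323 = 2.6113.
x̄₁ − x̄₂ = 14.5 − 16.1 = -1.6000; the interval is -1.6000 ± 2.6113 = (-4.2113, 1.0113).
The interval (-4.2113, 1.0113) contains 0, so the difference is not significant.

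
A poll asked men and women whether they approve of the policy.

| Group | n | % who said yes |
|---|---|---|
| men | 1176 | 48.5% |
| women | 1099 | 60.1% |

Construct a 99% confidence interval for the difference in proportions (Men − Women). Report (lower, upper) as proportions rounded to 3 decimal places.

(-0.169, -0.063)

The two standard errors are √(0.4850×0.5150/1176) = 0.01457 and √(0.6010×0.3990/1099) = 0.01477.
Because the samples are independent, SE_diff = √(0.01457² + 0.01477²) = 0.02075.
Using z* = 2.576 for 99%, ME = 2.576 × 0.02075 = 0.05345.
p̂₁ − p̂₂ = -0.1160; interval -0.1160 ± 0.05345 gives (-0.169, -0.063).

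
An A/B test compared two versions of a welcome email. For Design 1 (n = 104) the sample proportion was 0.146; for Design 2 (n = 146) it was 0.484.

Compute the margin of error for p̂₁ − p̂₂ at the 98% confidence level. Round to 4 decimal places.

0.1255

The two standard errors are √(0.1460×0.8540/104) = 0.03462 and √(0.4840×0.5160/146) = 0.04136.
Because the samples are independent, SE_diff = √(0.03462² + 0.04136²) = 0.05394.
Using z* = 2.326 for 98%, ME = 2.326 × 0.05394 = 0.12546.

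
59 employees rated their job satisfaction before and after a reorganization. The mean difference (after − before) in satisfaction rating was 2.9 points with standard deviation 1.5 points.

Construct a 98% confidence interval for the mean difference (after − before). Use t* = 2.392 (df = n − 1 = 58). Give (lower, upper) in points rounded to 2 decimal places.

This is a matched-pairs design, so SE = s_d/√n = 1.5/√59 = 0.1953.
Margin = 2.392 × 0.1953 = 0.4672; the interval is 2.9 ± 0.4672 = (2.43, 3.37).

(2.43, 3.37)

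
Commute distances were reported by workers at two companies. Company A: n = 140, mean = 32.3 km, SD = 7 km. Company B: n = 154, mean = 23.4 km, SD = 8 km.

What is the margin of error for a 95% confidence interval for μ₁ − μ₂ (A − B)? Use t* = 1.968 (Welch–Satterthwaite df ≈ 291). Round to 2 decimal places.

Per-group SEs: s₁/√n₁ = 7/√140 = 0.5916, s₂/√n₂ = 8/√154 = 0.6447.
Unpooled SE of the difference: √(0.34999056 + 0.41563809) = 0.8750.
Margin of error = t* · SE = 1.968 × 0.8750 = 1.7220.

1.72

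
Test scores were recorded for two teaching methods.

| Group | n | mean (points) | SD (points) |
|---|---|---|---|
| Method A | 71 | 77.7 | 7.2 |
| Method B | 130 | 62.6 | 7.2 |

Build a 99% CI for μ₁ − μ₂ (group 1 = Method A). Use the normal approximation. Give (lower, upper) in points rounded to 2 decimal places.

(12.36, 17.84)

Standard errors of each mean: 7.2/√71 = 0.8545 and 7.2/√130 = 0.6315.
SE(x̄₁ − x̄₂) = √(0.8545² + 0.6315²) = 1.0625 for independent samples with unequal variances.
With z* = 2.576, the margin is 2.576 × 1.0625 = 2.7370.
x̄₁ − x̄₂ = 77.7 − 62.6 = 15.1000; the interval is 15.1000 ± 2.7370 = (12.36, 17.84).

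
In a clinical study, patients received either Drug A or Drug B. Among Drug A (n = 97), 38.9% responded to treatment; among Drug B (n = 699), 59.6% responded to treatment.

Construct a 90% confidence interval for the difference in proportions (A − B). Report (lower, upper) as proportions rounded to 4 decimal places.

Each SE is √(p̂(1−p̂)/n): √(0.3890·0.6110/97) = 0.04950 and √(0.5960·0.4040/699) = 0.01856.
SE(p̂₁ − p̂₂) = √(SE₁² + SE₂²) = √(0.00245025 + 0.0003444736) = 0.05287, since the two samples are independent.
At 90% confidence z* = 1.645; margin = 1.645 × 0.05287 = 0.08697.
The difference is 0.3890 − 0.5960 = -0.2070, so the interval is -0.2070 ± 0.08697 = (-0.2940, -0.1200).

(-0.2940, -0.1200)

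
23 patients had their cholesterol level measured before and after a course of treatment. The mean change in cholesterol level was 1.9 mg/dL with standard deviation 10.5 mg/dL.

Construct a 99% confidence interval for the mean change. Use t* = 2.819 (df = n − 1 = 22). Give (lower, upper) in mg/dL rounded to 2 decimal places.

(-4.27, 8.07)

This is a matched-pairs design, so SE = s_d/√n = 10.5/√23 = 2.1894.
Margin = 2.819 × 2.1894 = 6.1719; the interval is 1.9 ± 6.1719 = (-4.27, 8.07).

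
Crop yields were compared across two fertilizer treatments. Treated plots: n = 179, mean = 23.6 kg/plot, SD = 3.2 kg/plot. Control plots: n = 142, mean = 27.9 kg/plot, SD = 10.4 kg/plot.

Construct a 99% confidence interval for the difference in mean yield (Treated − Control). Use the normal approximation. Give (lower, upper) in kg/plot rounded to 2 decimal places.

Standard errors of each mean: 3.2/√179 = 0.2392 and 10.4/√142 = 0.8727.
SE(x̄₁ − x̄₂) = √(0.2392² + 0.8727²) = 0.9049 for independent samples with unequal variances.
With z* = 2.576, the margin is 2.576 × 0.9049 = 2.3310.
x̄₁ − x̄₂ = 23.6 − 27.9 = -4.3000; the interval is -4.3000 ± 2.3310 = (-6.63, -1.97).

(-6.63, -1.97)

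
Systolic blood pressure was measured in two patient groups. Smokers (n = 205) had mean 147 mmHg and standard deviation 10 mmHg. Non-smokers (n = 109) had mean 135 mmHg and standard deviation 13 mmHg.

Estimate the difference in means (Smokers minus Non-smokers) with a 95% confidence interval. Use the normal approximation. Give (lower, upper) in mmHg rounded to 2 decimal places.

(9.20, 14.80)

Per-group SEs: s₁/√n₁ = 10/√205 = 0.6984, s₂/√n₂ = 13/√109 = 1.2452.
Unpooled SE of the difference: √(0.48776256 + 1.55052304) = 1.4277.
Margin of error = z* · SE = 1.960 × 1.4277 = 2.7983.
x̄₁ − x̄₂ = 147 − 135 = 12.0000.
CI: 12.0000 ± 2.7983 = (9.20, 14.80).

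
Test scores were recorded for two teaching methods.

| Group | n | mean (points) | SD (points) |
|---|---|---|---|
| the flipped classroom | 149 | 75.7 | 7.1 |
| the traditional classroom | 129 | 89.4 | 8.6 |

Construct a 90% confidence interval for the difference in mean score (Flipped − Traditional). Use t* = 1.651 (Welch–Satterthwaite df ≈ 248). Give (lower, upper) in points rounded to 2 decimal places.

Standard errors of each mean: 7.1/√149 = 0.5817 and 8.6/√129 = 0.7572.
SE(x̄₁ − x̄₂) = √(0.5817² + 0.7572²) = 0.9548 for independent samples with unequal variances.
With t* = 1.651, the margin is 1.651 × 0.9548 = 1.5764.
x̄₁ − x̄₂ = 75.7 − 89.4 = -13.7000; the interval is -13.7000 ± 1.5764 = (-15.28, -12.12).

(-15.28, -12.12)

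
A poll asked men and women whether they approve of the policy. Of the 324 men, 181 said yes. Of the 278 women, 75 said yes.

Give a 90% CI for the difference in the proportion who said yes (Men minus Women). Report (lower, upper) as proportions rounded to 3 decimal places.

(0.226, 0.352)

Sample proportions: 181/324 = 0.5586, 75/278 = 0.2698.
Each SE is √(p̂(1−p̂)/n): √(0.5586·0.4414/324) = 0.02759 and √(0.2698·0.7302/278) = 0.02662.
SE(p̂₁ − p̂₂) = √(SE₁² + SE₂²) = √(0.0007612081 + 0.0007086244) = 0.03834, since the two samples are independent.
At 90% confidence z* = 1.645; margin = 1.645 × 0.03834 = 0.06307.
The difference is 0.5586 − 0.2698 = 0.2888, so the interval is 0.2888 ± 0.06307 = (0.226, 0.352).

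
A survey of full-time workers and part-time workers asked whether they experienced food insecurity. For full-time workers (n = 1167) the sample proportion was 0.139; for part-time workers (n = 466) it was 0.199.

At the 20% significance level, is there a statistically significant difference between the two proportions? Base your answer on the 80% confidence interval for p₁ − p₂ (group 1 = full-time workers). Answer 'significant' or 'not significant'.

significant

The two standard errors are √(0.1390×0.8610/1167) = 0.01013 and √(0.1990×0.8010/466) = 0.01849.
Because the samples are independent, SE_diff = √(0.01013² + 0.01849²) = 0.02108.
Using z* = 1.282 for 80%, ME = 1.282 × 0.02108 = 0.02702.
p̂₁ − p̂₂ = -0.0600; interval -0.0600 ± 0.02702 gives (-0.08702, -0.03298).
The interval (-0.08702, -0.03298) does not contain 0, so the difference is significant.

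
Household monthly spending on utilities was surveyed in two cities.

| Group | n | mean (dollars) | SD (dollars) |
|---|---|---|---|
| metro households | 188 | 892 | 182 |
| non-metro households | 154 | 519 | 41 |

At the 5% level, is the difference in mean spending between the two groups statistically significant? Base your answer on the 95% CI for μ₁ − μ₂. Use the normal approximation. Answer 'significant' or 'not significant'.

SE₁ = s₁/√n₁ = 182/√188 = 13.2737; SE₂ = 41/√154 = 3.3039.
Independent samples, unequal variances: SE_diff = √(SE₁² + SE₂²) = √(176.19111169 + 10.91575521) = 13.6787.
z* = 1.960, so margin of error = 1.960 × 13.6787 = 26.8103.
Difference in means = 892 − 519 = 373.0000.
373.0000 ± 26.8103 → (346.1897, 399.8103).
The interval (346.1897, 399.8103) does not contain 0, so the difference is significant.

significant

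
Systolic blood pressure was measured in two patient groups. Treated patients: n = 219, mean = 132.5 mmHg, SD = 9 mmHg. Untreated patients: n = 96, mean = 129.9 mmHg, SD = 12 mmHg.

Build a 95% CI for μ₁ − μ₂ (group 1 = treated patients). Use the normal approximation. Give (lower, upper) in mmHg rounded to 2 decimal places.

SE₁ = s₁/√n₁ = 9/√219 = 0.6082; SE₂ = 12/√96 = 1.2247.
Independent samples, unequal variances: SE_diff = √(SE₁² + SE₂²) = √(0.36990724 + 1.49989009) = 1.3674.
z* = 1.960, so margin of error = 1.960 × 1.3674 = 2.6801.
Difference in means = 132.5 − 129.9 = 2.6000.
2.6000 ± 2.6801 → (-0.08, 5.28).

(-0.08, 5.28)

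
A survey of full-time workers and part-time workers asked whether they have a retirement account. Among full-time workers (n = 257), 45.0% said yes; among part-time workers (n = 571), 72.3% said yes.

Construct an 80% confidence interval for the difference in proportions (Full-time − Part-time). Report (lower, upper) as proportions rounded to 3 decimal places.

Each SE is √(p̂(1−p̂)/n): √(0.4500·0.5500/257) = 0.03103 and √(0.7230·0.2770/571) = 0.01873.
SE(p̂₁ − p̂₂) = √(SE₁² + SE₂²) = √(0.0009628609 + 0.0003508129) = 0.03624, since the two samples are independent.
At 80% confidence z* = 1.282; margin = 1.282 × 0.03624 = 0.04646.
The difference is 0.4500 − 0.7230 = -0.2730, so the interval is -0.2730 ± 0.04646 = (-0.319, -0.227).

(-0.319, -0.227)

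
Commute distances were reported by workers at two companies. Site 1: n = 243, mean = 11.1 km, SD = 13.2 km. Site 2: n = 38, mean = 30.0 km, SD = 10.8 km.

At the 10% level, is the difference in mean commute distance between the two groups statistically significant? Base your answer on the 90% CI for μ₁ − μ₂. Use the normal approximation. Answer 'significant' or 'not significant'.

significant

Standard errors of each mean: 13.2/√243 = 0.8468 and 10.8/√38 = 1.7520.
SE(x̄₁ − x̄₂) = √(0.8468² + 1.7520²) = 1.9459 for independent samples with unequal variances.
With z* = 1.645, the margin is 1.645 × 1.9459 = 3.2010.
x̄₁ − x̄₂ = 11.1 − 30.0 = -18.9000; the interval is -18.9000 ± 3.2010 = (-22.1010, -15.6990).
The interval (-22.1010, -15.6990) does not contain 0, so the difference is significant.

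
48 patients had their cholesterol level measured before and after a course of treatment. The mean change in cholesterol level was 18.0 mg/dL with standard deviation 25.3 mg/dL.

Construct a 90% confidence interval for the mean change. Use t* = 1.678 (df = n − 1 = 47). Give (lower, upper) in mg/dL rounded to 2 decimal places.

This is a matched-pairs design, so SE = s_d/√n = 25.3/√48 = 3.6517.
Margin = 1.678 × 3.6517 = 6.1276; the interval is 18.0 ± 6.1276 = (11.87, 24.13).

(11.87, 24.13)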